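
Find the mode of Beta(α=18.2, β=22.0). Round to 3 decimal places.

The density x^(α−1)(1−x)^(β−1) is maximised at (α−1)/(α+β−2) = 17.2/38.2 = 0.450.

0.450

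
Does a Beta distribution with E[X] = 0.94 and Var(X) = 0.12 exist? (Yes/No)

No

The Beta variance bound is σ² < μ(1−μ).
Here μ(1−μ) = 0.94×0.06 = 0.0564, and 0.12 ≥ 0.0564.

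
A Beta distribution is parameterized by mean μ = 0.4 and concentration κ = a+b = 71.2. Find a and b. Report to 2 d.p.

Split κ in proportion μ : (1−μ): a = 0.4·71.2 = 28.48, b = 71.2 − 28.48 = 42.72.

a = 28.48, b = 42.72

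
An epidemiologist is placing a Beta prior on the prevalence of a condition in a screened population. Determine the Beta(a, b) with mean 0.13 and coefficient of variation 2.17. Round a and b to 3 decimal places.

a = 0.055, b = 0.366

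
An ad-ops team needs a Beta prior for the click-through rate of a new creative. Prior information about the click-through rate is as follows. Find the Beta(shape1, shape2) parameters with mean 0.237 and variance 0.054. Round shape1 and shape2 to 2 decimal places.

Write ν = shape1+shape2; then shape1 = μν and Var = μ(1−μ)/(ν+1).
ν = μ(1−μ)/Var − 1 = 0.180831/0.054 − 1 = 2.3487.
shape1 = 0.237·2.3487 = 0.56, shape2 = 0.763·2.3487 = 1.79.

shape1 = 0.56, shape2 = 1.79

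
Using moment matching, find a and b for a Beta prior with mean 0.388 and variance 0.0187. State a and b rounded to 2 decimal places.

a = 4.54, b = 7.16

Write ν = a+b; then a = μν and Var = μ(1−μ)/(ν+1).
ν = μ(1−μ)/Var − 1 = 0.237456/0.0187 − 1 = 11.6982.
a = 0.388·11.6982 = 4.54, b = 0.612·11.6982 = 7.16.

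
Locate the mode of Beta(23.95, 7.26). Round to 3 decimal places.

The density x^(α−1)(1−x)^(β−1) is maximised at (α−1)/(α+β−2) = 22.95/29.21 = 0.786.

0.786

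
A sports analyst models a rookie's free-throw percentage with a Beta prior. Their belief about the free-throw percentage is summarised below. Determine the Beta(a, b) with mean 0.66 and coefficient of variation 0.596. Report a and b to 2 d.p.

σ = CV·μ = 0.596×0.66 = 0.39336, so σ² = 0.154732.
s+1 = μ(1−μ)/σ² = 0.2244/0.154732 = 1.4502, so s = a+b = 0.4502.
a = μs = 0.30, b = (1−μ)s = 0.15.

a = 0.30, b = 0.15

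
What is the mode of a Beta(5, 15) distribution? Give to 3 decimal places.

With α,β > 1, mode = (α−1)/(α+β−2) = 4/18 = 0.222.

0.222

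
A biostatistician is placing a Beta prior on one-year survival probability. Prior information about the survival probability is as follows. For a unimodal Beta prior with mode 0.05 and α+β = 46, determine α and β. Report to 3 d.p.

For α,β>1 the mode is (α−1)/(α+β−2), so α = mode·(κ−2)+1 = 0.05×44+1 = 3.200.
And β = (1−mode)·(κ−2)+1 = 0.95×44+1 = 42.800.

α = 3.200, β = 42.800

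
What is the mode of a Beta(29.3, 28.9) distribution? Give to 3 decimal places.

With α,β > 1, mode = (α−1)/(α+β−2) = 28.3/56.2 = 0.504.

0.504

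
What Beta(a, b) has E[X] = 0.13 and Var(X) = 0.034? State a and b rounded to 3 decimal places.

Write ν = a+b; then a = μν and Var = μ(1−μ)/(ν+1).
ν = μ(1−μ)/Var − 1 = 0.1131/0.034 − 1 = 2.3265.
a = 0.13·2.3265 = 0.302, b = 0.87·2.3265 = 2.024.

a = 0.302, b = 2.024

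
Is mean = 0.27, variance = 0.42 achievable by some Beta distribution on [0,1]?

No

The Beta variance bound is σ² < μ(1−μ).
Here μ(1−μ) = 0.27×0.73 = 0.1971, and 0.42 ≥ 0.1971.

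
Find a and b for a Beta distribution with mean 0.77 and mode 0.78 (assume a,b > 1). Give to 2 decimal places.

a = 43.12, b = 12.88

Let s = a+b. Mean gives a = μs = 0.77s; mode gives (a−1)/(s−2) = 0.78.
Substituting: 0.77s − 1 = 0.78(s−2) = 0.78s − 1.56, so -0.01s = -0.56 and s = 56.0000.
Then a = 0.77×56.0000 = 43.12 and b = s−a = 12.88.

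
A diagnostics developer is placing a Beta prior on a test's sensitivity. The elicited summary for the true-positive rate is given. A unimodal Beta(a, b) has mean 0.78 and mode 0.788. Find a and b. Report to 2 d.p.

a = 56.16, b = 15.84

Let s = a+b. Mean gives a = μs = 0.78s; mode gives (a−1)/(s−2) = 0.788.
Substituting: 0.78s − 1 = 0.788(s−2) = 0.788s − 1.576, so -0.008s = -0.576 and s = 72.0000.
Then a = 0.78×72.0000 = 56.16 and b = s−a = 15.84.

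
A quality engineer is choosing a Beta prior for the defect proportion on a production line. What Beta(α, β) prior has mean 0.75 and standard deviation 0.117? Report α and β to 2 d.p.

First σ² = 0.013689. Setting α = μn, β = (1−μ)n with n = α+β,
μ(1−μ)/(n+1) = 0.013689 ⇒ n+1 = 0.1875/0.013689 = 13.6971 ⇒ n = 12.6971.
Hence α = 0.75×12.6971 = 9.52, β = 0.25×12.6971 = 3.17.

α = 9.52, β = 3.17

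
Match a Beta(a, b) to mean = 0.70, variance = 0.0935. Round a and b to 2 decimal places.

a = 0.87, b = 0.37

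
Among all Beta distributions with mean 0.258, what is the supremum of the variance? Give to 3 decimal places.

0.191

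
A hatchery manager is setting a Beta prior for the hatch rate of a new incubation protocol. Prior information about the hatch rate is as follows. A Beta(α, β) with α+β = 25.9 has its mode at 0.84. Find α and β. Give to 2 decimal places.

Mode = (α−1)/(κ−2) with κ = α+β, so α−1 = 0.84·23.9 = 20.08.
α = 21.08; β = κ − α = 4.82.

α = 21.08, β = 4.82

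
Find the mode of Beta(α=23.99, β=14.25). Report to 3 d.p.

The density x^(α−1)(1−x)^(β−1) is maximised at (α−1)/(α+β−2) = 22.99/36.24 = 0.634.

0.634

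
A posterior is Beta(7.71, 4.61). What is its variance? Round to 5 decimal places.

0.01758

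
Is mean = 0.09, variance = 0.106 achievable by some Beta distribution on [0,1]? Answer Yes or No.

The Beta variance bound is σ² < μ(1−μ).
Here μ(1−μ) = 0.09×0.91 = 0.0819, and 0.106 ≥ 0.0819.

No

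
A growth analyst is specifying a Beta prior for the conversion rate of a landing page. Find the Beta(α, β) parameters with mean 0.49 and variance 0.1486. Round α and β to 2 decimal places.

α = 0.33, β = 0.35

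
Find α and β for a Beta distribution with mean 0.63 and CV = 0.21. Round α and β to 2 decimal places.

α = 7.76, β = 4.56

Var = (CV·μ)² = (0.21×0.63)² = 0.017503.
α+β = μ(1−μ)/Var − 1 = 0.2331/0.017503 − 1 = 12.3175.
Thus α = 0.63·12.3175 = 7.76 and β = 0.37·12.3175 = 4.56.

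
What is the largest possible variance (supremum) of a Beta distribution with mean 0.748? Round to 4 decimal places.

0.1885

Var = μ(1−μ)/(α+β+1), which approaches μ(1−μ) as α+β → 0.
So the supremum is μ(1−μ) = 0.748×0.252 = 0.1885.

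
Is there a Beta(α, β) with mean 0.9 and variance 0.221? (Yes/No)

A Beta with mean μ has variance μ(1−μ)/(α+β+1) < μ(1−μ).
Here μ(1−μ) = 0.9×0.1 = 0.09, and 0.221 ≥ 0.09.

No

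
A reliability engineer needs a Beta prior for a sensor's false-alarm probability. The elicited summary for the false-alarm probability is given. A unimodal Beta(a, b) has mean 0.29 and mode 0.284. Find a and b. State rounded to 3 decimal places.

a = 20.880, b = 51.120

With s = a+b: μ = a/s and mode = (a−1)/(s−2). Eliminating a = μs,
μs − 1 = m(s−2) ⇒ s(μ−m) = 1−2m ⇒ s = 0.432/0.006 = 72.0000.
So a = μs = 20.880, b = (1−μ)s = 51.120.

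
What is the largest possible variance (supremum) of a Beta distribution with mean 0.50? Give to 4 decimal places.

0.2500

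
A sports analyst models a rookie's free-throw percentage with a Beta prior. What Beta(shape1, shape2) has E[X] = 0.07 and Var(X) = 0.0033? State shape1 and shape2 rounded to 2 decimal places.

Write ν = shape1+shape2; then shape1 = μν and Var = μ(1−μ)/(ν+1).
ν = μ(1−μ)/Var − 1 = 0.0651/0.0033 − 1 = 18.7273.
shape1 = 0.07·18.7273 = 1.31, shape2 = 0.93·18.7273 = 17.42.

shape1 = 1.31, shape2 = 17.42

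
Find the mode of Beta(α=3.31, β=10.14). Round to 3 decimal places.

With α,β > 1, mode = (α−1)/(α+β−2) = 2.31/11.45 = 0.202.

0.202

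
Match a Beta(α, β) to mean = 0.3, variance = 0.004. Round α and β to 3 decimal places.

α = 15.450, β = 36.050

Write ν = α+β; then α = μν and Var = μ(1−μ)/(ν+1).
ν = μ(1−μ)/Var − 1 = 0.21/0.004 − 1 = 51.5000.
α = 0.3·51.5000 = 15.450, β = 0.7·51.5000 = 36.050.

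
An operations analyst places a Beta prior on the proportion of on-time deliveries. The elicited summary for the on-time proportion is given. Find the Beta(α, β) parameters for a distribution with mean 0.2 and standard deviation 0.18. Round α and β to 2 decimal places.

α = 0.79, β = 3.15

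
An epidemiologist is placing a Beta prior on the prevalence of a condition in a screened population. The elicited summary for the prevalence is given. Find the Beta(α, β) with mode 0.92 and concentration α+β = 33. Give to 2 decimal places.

α = 29.52, β = 3.48

Since the density peak of Beta(α,β) is at (α−1)/(α+β−2),
α = 1 + 0.92(33−2) = 29.52 and β = 33 − 29.52 = 3.48.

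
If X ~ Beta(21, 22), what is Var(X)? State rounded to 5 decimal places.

α+β = 43 and αβ = 462, so Var = αβ/[(α+β)²(α+β+1)] = 462/81356 = 0.00568.

0.00568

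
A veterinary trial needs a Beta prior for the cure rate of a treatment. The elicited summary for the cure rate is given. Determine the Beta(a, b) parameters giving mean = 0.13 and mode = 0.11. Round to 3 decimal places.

a = 5.070, b = 33.930

Let s = a+b. Mean gives a = μs = 0.13s; mode gives (a−1)/(s−2) = 0.11.
Substituting: 0.13s − 1 = 0.11(s−2) = 0.11s − 0.22, so 0.02s = 0.78 and s = 39.0000.
Then a = 0.13×39.0000 = 5.070 and b = s−a = 33.930.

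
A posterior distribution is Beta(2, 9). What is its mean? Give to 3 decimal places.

0.182

The Beta mean is α/(α+β) = 2/(2+9) = 0.182.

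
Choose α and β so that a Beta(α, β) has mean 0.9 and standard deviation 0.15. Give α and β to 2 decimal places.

σ² = 0.15² = 0.0225.
With s = α+β, Var = μ(1−μ)/(s+1), so s+1 = (0.9×0.1)/0.0225 = 4.0000 and s = 3.0000.
α = μs = 2.70, β = (1−μ)s = 0.30.

α = 2.70, β = 0.30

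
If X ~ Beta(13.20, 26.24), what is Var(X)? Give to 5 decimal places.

Var = αβ/[(α+β)²(α+β+1)] = (13.20×26.24)/(39.44²×40.44) = 346.3680/62904.969984 = 0.00551.

0.00551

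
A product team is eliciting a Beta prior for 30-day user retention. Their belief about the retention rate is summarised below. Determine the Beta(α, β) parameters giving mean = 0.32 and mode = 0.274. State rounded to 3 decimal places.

Let s = α+β. Mean gives α = μs = 0.32s; mode gives (α−1)/(s−2) = 0.274.
Substituting: 0.32s − 1 = 0.274(s−2) = 0.274s − 0.548, so 0.046s = 0.452 and s = 9.8261.
Then α = 0.32×9.8261 = 3.144 and β = s−α = 6.682.

α = 3.144, β = 6.682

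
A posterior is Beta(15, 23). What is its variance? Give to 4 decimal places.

μ = 15/38 = 0.394737; Var = μ(1−μ)/(α+β+1) = 0.2389197/39 = 0.0061.

0.0061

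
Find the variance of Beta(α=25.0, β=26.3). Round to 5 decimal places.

Var = αβ/[(α+β)²(α+β+1)] = (25.0×26.3)/(51.3²×52.3) = 657.50/137637.387 = 0.00478.

0.00478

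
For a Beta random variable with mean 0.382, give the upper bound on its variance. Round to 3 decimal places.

0.236

For fixed mean μ the Beta variance is μ(1−μ)/(α+β+1), increasing as α+β decreases.
Its least upper bound (not attained) is μ(1−μ) = 0.382·0.618 = 0.236.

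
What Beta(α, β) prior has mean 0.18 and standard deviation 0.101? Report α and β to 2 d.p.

α = 2.42, β = 11.04

σ² = 0.101² = 0.010201.
With s = α+β, Var = μ(1−μ)/(s+1), so s+1 = (0.18×0.82)/0.010201 = 14.4692 and s = 13.4692.
α = μs = 2.42, β = (1−μ)s = 11.04.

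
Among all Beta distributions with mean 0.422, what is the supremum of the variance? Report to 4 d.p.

0.2439

Var = μ(1−μ)/(α+β+1), which approaches μ(1−μ) as α+β → 0.
So the supremum is μ(1−μ) = 0.422×0.578 = 0.2439.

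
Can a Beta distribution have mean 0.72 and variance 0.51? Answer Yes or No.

A Beta with mean μ has variance μ(1−μ)/(α+β+1) < μ(1−μ).
Here μ(1−μ) = 0.72×0.28 = 0.2016, and 0.51 ≥ 0.2016.

No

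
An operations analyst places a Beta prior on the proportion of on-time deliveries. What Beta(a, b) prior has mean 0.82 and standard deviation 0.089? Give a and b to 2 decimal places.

σ² = 0.089² = 0.007921.
With s = a+b, Var = μ(1−μ)/(s+1), so s+1 = (0.82×0.18)/0.007921 = 18.6340 and s = 17.6340.
a = μs = 14.46, b = (1−μ)s = 3.17.

a = 14.46, b = 3.17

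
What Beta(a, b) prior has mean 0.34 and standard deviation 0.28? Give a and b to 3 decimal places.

σ² = 0.28² = 0.0784.
With s = a+b, Var = μ(1−μ)/(s+1), so s+1 = (0.34×0.66)/0.0784 = 2.8622 and s = 1.8622.
a = μs = 0.633, b = (1−μ)s = 1.229.

a = 0.633, b = 1.229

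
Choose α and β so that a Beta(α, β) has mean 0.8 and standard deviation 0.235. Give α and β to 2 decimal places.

Variance = 0.235² = 0.055225. The moment-matching identity α+β = μ(1−μ)/Var − 1 gives
α+β = 0.16/0.055225 − 1 = 1.8972, so α = μ·1.8972 = 1.52 and β = (1−μ)·1.8972 = 0.38.

α = 1.52, β = 0.38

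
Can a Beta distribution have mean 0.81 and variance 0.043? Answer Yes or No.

Yes

For any Beta, Var(X) < E[X]·(1−E[X]).
Here μ(1−μ) = 0.81×0.19 = 0.1539, and 0.043 < 0.1539.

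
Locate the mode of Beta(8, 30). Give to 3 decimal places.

The density x^(α−1)(1−x)^(β−1) is maximised at (α−1)/(α+β−2) = 7/36 = 0.194.

0.194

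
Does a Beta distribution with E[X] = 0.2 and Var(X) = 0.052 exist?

A Beta with mean μ has variance μ(1−μ)/(α+β+1) < μ(1−μ).
Here μ(1−μ) = 0.2×0.8 = 0.16, and 0.052 < 0.16.

Yes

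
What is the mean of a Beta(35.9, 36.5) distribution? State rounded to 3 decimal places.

The Beta mean is α/(α+β) = 35.9/(35.9+36.5) = 0.496.

0.496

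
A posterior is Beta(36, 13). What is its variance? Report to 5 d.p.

μ = 36/49 = 0.734694; Var = μ(1−μ)/(α+β+1) = 0.1949188/50 = 0.00390.

0.00390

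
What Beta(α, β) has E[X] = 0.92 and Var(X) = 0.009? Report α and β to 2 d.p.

α = 6.60, β = 0.57

Write ν = α+β; then α = μν and Var = μ(1−μ)/(ν+1).
ν = μ(1−μ)/Var − 1 = 0.0736/0.009 − 1 = 7.1778.
α = 0.92·7.1778 = 6.60, β = 0.08·7.1778 = 0.57.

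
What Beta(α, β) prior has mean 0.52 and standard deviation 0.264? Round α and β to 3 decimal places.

α = 1.342, β = 1.239

σ² = 0.264² = 0.069696.
With s = α+β, Var = μ(1−μ)/(s+1), so s+1 = (0.52×0.48)/0.069696 = 3.5813 and s = 2.5813.
α = μs = 1.342, β = (1−μ)s = 1.239.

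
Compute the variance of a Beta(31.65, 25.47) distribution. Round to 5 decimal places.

Var = αβ/[(α+β)²(α+β+1)] = (31.65×25.47)/(57.12²×58.12) = 806.1255/189627.798528 = 0.00425.

0.00425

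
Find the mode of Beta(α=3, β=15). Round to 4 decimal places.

With α,β > 1, mode = (α−1)/(α+β−2) = 2/16 = 0.1250.

0.1250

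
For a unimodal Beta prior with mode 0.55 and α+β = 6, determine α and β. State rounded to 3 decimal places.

Mode = (α−1)/(κ−2) with κ = α+β, so α−1 = 0.55·4 = 2.200.
α = 3.200; β = κ − α = 2.800.

α = 3.200, β = 2.800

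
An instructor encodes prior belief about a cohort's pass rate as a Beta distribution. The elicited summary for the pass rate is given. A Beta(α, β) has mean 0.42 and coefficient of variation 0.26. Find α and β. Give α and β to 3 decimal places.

Var = (CV·μ)² = (0.26×0.42)² = 0.011925.
α+β = μ(1−μ)/Var − 1 = 0.2436/0.011925 − 1 = 19.4283.
Thus α = 0.42·19.4283 = 8.160 and β = 0.58·19.4283 = 11.268.

α = 8.160, β = 11.268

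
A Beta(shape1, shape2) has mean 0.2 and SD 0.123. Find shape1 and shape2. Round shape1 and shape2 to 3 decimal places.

σ² = 0.123² = 0.015129.
With s = shape1+shape2, Var = μ(1−μ)/(s+1), so s+1 = (0.2×0.8)/0.015129 = 10.5757 and s = 9.5757.
shape1 = μs = 1.915, shape2 = (1−μ)s = 7.661.

shape1 = 1.915, shape2 = 7.661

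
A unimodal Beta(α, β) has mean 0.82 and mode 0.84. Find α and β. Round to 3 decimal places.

With s = α+β: μ = α/s and mode = (α−1)/(s−2). Eliminating α = μs,
μs − 1 = m(s−2) ⇒ s(μ−m) = 1−2m ⇒ s = -0.68/-0.02 = 34.0000.
So α = μs = 27.880, β = (1−μ)s = 6.120.

α = 27.880, β = 6.120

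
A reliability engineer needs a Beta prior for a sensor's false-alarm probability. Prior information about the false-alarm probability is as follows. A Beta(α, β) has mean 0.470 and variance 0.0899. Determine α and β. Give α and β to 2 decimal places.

By moment matching, α+β = μ(1−μ)/σ² − 1 = (0.470·0.530)/0.0899 − 1 = 2.7709 − 1 = 1.7709.
Since α/(α+β) = μ, α = 0.470·1.7709 = 0.83 and β = 0.530·1.7709 = 0.94.

α = 0.83, β = 0.94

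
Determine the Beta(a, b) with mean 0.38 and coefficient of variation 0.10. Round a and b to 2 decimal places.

a = 61.62, b = 100.54

σ = CV·μ = 0.10×0.38 = 0.03800, so σ² = 0.001444.
s+1 = μ(1−μ)/σ² = 0.2356/0.001444 = 163.1579, so s = a+b = 162.1579.
a = μs = 61.62, b = (1−μ)s = 100.54.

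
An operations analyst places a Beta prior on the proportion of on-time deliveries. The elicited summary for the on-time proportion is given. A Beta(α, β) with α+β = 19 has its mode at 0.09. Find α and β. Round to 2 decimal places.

Mode = (α−1)/(κ−2) with κ = α+β, so α−1 = 0.09·17 = 1.53.
α = 2.53; β = κ − α = 16.47.

α = 2.53, β = 16.47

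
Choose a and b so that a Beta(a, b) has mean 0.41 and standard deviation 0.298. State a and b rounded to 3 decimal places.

First σ² = 0.088804. Setting a = μn, b = (1−μ)n with n = a+b,
μ(1−μ)/(n+1) = 0.088804 ⇒ n+1 = 0.2419/0.088804 = 2.7240 ⇒ n = 1.7240.
Hence a = 0.41×1.7240 = 0.707, b = 0.59×1.7240 = 1.017.

a = 0.707, b = 1.017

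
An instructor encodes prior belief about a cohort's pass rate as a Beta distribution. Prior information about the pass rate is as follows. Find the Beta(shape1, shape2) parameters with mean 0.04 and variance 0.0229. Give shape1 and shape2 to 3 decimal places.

By moment matching, shape1+shape2 = μ(1−μ)/σ² − 1 = (0.04·0.96)/0.0229 − 1 = 1.6769 − 1 = 0.6769.
Since shape1/(shape1+shape2) = μ, shape1 = 0.04·0.6769 = 0.027 and shape2 = 0.96·0.6769 = 0.650.

shape1 = 0.027, shape2 = 0.650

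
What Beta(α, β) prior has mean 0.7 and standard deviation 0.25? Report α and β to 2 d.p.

α = 1.65, β = 0.71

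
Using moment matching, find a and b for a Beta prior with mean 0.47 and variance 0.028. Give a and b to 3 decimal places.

Let s = a+b. The Beta variance is μ(1−μ)/(s+1).
So s+1 = μ(1−μ)/σ² = (0.47×0.53)/0.028 = 0.2491/0.028 = 8.8964, giving s = 7.8964.
Then a = μs = 0.47×7.8964 = 3.711 and b = (1−μ)s = 0.53×7.8964 = 4.185.

a = 3.711, b = 4.185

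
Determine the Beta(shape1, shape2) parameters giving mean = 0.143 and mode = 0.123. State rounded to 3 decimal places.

shape1 = 5.391, shape2 = 32.309

Let s = shape1+shape2. Mean gives shape1 = μs = 0.143s; mode gives (shape1−1)/(s−2) = 0.123.
Substituting: 0.143s − 1 = 0.123(s−2) = 0.123s − 0.246, so 0.020s = 0.754 and s = 37.7000.
Then shape1 = 0.143×37.7000 = 5.391 and shape2 = s−shape1 = 32.309.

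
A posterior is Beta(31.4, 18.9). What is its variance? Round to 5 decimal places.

0.00457

μ = 31.4/50.3 = 0.624254; Var = μ(1−μ)/(α+β+1) = 0.2345608/51.3 = 0.00457.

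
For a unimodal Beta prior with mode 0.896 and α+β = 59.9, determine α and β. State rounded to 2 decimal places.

α = 52.88, β = 7.02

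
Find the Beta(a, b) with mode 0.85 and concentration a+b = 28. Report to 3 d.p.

For a,b>1 the mode is (a−1)/(a+b−2), so a = mode·(κ−2)+1 = 0.85×26+1 = 23.100.
And b = (1−mode)·(κ−2)+1 = 0.15×26+1 = 4.900.

a = 23.100, b = 4.900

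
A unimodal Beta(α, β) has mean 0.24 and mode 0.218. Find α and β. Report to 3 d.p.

α = 6.153, β = 19.484

Let s = α+β. Mean gives α = μs = 0.24s; mode gives (α−1)/(s−2) = 0.218.
Substituting: 0.24s − 1 = 0.218(s−2) = 0.218s − 0.436, so 0.022s = 0.564 and s = 25.6364.
Then α = 0.24×25.6364 = 6.153 and β = s−α = 19.484.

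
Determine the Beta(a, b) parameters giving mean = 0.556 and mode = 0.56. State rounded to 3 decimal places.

Let s = a+b. Mean gives a = μs = 0.556s; mode gives (a−1)/(s−2) = 0.56.
Substituting: 0.556s − 1 = 0.56(s−2) = 0.56s − 1.12, so -0.004s = -0.12 and s = 30.0000.
Then a = 0.556×30.0000 = 16.680 and b = s−a = 13.320.

a = 16.680, b = 13.320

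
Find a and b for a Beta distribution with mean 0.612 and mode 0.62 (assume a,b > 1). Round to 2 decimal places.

a = 18.36, b = 11.64

Let s = a+b. Mean gives a = μs = 0.612s; mode gives (a−1)/(s−2) = 0.62.
Substituting: 0.612s − 1 = 0.62(s−2) = 0.62s − 1.24, so -0.008s = -0.24 and s = 30.0000.
Then a = 0.612×30.0000 = 18.36 and b = s−a = 11.64.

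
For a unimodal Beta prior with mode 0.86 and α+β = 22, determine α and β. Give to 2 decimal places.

α = 18.20, β = 3.80

Since the density peak of Beta(α,β) is at (α−1)/(α+β−2),
α = 1 + 0.86(22−2) = 18.20 and β = 22 − 18.20 = 3.80.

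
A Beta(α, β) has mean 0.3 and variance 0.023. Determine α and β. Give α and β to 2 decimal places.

α = 2.44, β = 5.69

Write ν = α+β; then α = μν and Var = μ(1−μ)/(ν+1).
ν = μ(1−μ)/Var − 1 = 0.21/0.023 − 1 = 8.1304.
α = 0.3·8.1304 = 2.44, β = 0.7·8.1304 = 5.69.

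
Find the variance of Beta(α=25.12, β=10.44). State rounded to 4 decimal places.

0.0057

Var = αβ/[(α+β)²(α+β+1)] = (25.12×10.44)/(35.56²×36.56) = 262.2528/46230.617216 = 0.0057.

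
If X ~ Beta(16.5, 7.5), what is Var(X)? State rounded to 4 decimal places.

0.0086

Var = αβ/[(α+β)²(α+β+1)] = (16.5×7.5)/(24.0²×25.0) = 123.75/14400.000 = 0.0086.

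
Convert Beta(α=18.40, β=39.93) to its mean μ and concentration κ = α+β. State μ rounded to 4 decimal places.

μ = 0.3154, κ = 58.33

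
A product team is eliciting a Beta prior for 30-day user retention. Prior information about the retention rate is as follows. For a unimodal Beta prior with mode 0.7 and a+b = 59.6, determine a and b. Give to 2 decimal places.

a = 41.32, b = 18.28

Since the density peak of Beta(a,b) is at (a−1)/(a+b−2),
a = 1 + 0.7(59.6−2) = 41.32 and b = 59.6 − 41.32 = 18.28.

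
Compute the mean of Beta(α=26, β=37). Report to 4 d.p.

The Beta mean is α/(α+β) = 26/(26+37) = 0.4127.

0.4127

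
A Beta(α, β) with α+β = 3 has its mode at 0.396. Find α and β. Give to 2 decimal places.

α = 1.40, β = 1.60

For α,β>1 the mode is (α−1)/(α+β−2), so α = mode·(κ−2)+1 = 0.396×1+1 = 1.40.
And β = (1−mode)·(κ−2)+1 = 0.604×1+1 = 1.60.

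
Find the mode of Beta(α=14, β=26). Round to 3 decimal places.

With α,β > 1, mode = (α−1)/(α+β−2) = 13/38 = 0.342.

0.342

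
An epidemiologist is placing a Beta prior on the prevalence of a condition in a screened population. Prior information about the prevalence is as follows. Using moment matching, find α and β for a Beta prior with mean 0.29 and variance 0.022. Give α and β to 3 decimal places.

α = 2.424, β = 5.935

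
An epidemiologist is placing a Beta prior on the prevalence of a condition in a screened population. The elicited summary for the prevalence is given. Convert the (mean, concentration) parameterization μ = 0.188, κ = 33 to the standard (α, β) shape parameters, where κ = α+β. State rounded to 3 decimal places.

α = μκ = 0.188×33 = 6.204 and β = (1−μ)κ = 0.812×33 = 26.796.

α = 6.204, β = 26.796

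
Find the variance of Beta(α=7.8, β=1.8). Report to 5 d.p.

μ = 7.8/9.6 = 0.812500; Var = μ(1−μ)/(α+β+1) = 0.1523438/10.6 = 0.01437.

0.01437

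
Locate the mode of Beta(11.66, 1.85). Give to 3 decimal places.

With α,β > 1, mode = (α−1)/(α+β−2) = 10.66/11.51 = 0.926.

0.926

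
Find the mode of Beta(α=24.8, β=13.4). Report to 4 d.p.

With α,β > 1, mode = (α−1)/(α+β−2) = 23.8/36.2 = 0.6575.

0.6575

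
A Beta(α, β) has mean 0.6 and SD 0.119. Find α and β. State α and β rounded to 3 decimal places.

α = 9.569, β = 6.379

First σ² = 0.014161. Setting α = μn, β = (1−μ)n with n = α+β,
μ(1−μ)/(n+1) = 0.014161 ⇒ n+1 = 0.24/0.014161 = 16.9480 ⇒ n = 15.9480.
Hence α = 0.6×15.9480 = 9.569, β = 0.4×15.9480 = 6.379.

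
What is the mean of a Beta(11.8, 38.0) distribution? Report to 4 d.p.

The Beta mean is α/(α+β) = 11.8/(11.8+38.0) = 0.2369.

0.2369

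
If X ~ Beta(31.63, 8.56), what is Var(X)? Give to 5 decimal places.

0.00407

μ = 31.63/40.19 = 0.787012; Var = μ(1−μ)/(α+β+1) = 0.1676243/41.19 = 0.00407.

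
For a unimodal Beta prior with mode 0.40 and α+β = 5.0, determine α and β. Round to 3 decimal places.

α = 2.200, β = 2.800

Since the density peak of Beta(α,β) is at (α−1)/(α+β−2),
α = 1 + 0.40(5.0−2) = 2.200 and β = 5.0 − 2.200 = 2.800.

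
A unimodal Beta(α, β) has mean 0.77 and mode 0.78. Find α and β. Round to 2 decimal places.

With s = α+β: μ = α/s and mode = (α−1)/(s−2). Eliminating α = μs,
μs − 1 = m(s−2) ⇒ s(μ−m) = 1−2m ⇒ s = -0.56/-0.01 = 56.0000.
So α = μs = 43.12, β = (1−μ)s = 12.88.

α = 43.12, β = 12.88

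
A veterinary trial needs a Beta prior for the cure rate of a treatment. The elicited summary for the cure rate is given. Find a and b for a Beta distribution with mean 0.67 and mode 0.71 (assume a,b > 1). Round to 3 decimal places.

a = 7.035, b = 3.465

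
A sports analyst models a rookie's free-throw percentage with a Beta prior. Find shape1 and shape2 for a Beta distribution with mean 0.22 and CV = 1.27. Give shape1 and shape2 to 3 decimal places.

shape1 = 0.264, shape2 = 0.935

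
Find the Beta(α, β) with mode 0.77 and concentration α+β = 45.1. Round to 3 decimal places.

α = 34.187, β = 10.913

Mode = (α−1)/(κ−2) with κ = α+β, so α−1 = 0.77·43.1 = 33.187.
α = 34.187; β = κ − α = 10.913.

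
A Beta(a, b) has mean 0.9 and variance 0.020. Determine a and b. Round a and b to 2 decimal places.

Write ν = a+b; then a = μν and Var = μ(1−μ)/(ν+1).
ν = μ(1−μ)/Var − 1 = 0.09/0.020 − 1 = 3.5000.
a = 0.9·3.5000 = 3.15, b = 0.1·3.5000 = 0.35.

a = 3.15, b = 0.35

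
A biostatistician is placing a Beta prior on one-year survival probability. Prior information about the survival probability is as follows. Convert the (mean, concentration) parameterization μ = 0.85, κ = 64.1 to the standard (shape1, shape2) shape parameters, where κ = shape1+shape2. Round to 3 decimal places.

shape1 = 54.485, shape2 = 9.615

Split κ in proportion μ : (1−μ): shape1 = 0.85·64.1 = 54.485, shape2 = 64.1 − 54.485 = 9.615.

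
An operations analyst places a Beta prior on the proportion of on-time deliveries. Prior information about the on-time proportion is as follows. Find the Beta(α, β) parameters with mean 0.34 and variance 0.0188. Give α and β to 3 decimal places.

α = 3.718, β = 7.218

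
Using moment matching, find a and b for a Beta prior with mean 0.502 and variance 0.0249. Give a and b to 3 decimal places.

By moment matching, a+b = μ(1−μ)/σ² − 1 = (0.502·0.498)/0.0249 − 1 = 10.0400 − 1 = 9.0400.
Since a/(a+b) = μ, a = 0.502·9.0400 = 4.538 and b = 0.498·9.0400 = 4.502.

a = 4.538, b = 4.502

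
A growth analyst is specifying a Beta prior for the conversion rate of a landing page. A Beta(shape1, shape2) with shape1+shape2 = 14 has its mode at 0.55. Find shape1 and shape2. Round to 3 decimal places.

shape1 = 7.600, shape2 = 6.400

Mode = (shape1−1)/(κ−2) with κ = shape1+shape2, so shape1−1 = 0.55·12 = 6.600.
shape1 = 7.600; shape2 = κ − shape1 = 6.400.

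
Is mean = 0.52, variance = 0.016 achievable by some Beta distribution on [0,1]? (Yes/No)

The Beta variance bound is σ² < μ(1−μ).
Here μ(1−μ) = 0.52×0.48 = 0.2496, and 0.016 < 0.2496.

Yes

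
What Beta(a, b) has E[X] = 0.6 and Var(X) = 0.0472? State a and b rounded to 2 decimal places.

By moment matching, a+b = μ(1−μ)/σ² − 1 = (0.6·0.4)/0.0472 − 1 = 5.0847 − 1 = 4.0847.
Since a/(a+b) = μ, a = 0.6·4.0847 = 2.45 and b = 0.4·4.0847 = 1.63.

a = 2.45, b = 1.63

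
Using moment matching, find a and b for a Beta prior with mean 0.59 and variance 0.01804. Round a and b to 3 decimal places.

a = 7.321, b = 5.088

Let s = a+b. The Beta variance is μ(1−μ)/(s+1).
So s+1 = μ(1−μ)/σ² = (0.59×0.41)/0.01804 = 0.2419/0.01804 = 13.4091, giving s = 12.4091.
Then a = μs = 0.59×12.4091 = 7.321 and b = (1−μ)s = 0.41×12.4091 = 5.088.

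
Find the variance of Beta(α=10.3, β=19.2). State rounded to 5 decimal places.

0.00745

μ = 10.3/29.5 = 0.349153; Var = μ(1−μ)/(α+β+1) = 0.2272450/30.5 = 0.00745.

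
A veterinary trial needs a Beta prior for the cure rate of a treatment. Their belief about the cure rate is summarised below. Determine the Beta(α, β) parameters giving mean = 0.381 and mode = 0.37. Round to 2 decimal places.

α = 9.01, β = 14.63

Let s = α+β. Mean gives α = μs = 0.381s; mode gives (α−1)/(s−2) = 0.37.
Substituting: 0.381s − 1 = 0.37(s−2) = 0.37s − 0.74, so 0.011s = 0.26 and s = 23.6364.
Then α = 0.381×23.6364 = 9.01 and β = s−α = 14.63.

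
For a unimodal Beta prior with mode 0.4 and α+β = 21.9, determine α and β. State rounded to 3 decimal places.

α = 8.960, β = 12.940

Mode = (α−1)/(κ−2) with κ = α+β, so α−1 = 0.4·19.9 = 7.960.
α = 8.960; β = κ − α = 12.940.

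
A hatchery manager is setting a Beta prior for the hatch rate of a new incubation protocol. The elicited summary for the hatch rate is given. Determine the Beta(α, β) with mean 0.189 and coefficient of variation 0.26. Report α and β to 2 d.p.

α = 11.81, β = 50.67

σ = CV·μ = 0.26×0.189 = 0.04914, so σ² = 0.002415.
s+1 = μ(1−μ)/σ² = 0.153279/0.002415 = 63.4764, so s = α+β = 62.4764.
α = μs = 11.81, β = (1−μ)s = 50.67.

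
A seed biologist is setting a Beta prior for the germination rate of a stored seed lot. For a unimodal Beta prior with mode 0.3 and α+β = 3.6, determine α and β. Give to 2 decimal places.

α = 1.48, β = 2.12

For α,β>1 the mode is (α−1)/(α+β−2), so α = mode·(κ−2)+1 = 0.3×1.6+1 = 1.48.
And β = (1−mode)·(κ−2)+1 = 0.7×1.6+1 = 2.12.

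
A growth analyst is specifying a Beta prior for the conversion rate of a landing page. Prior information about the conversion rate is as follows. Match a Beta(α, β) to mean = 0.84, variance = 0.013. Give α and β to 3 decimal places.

α = 7.844, β = 1.494

Let s = α+β. The Beta variance is μ(1−μ)/(s+1).
So s+1 = μ(1−μ)/σ² = (0.84×0.16)/0.013 = 0.1344/0.013 = 10.3385, giving s = 9.3385.
Then α = μs = 0.84×9.3385 = 7.844 and β = (1−μ)s = 0.16×9.3385 = 1.494.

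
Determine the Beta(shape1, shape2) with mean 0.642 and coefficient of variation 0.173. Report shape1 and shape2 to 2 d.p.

shape1 = 11.32, shape2 = 6.31

σ = CV·μ = 0.173×0.642 = 0.11107, so σ² = 0.012336.
s+1 = μ(1−μ)/σ² = 0.229836/0.012336 = 18.6318, so s = shape1+shape2 = 17.6318.
shape1 = μs = 11.32, shape2 = (1−μ)s = 6.31.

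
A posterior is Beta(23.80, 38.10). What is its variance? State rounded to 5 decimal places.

μ = 23.80/61.90 = 0.384491; Var = μ(1−μ)/(α+β+1) = 0.2366577/62.90 = 0.00376.

0.00376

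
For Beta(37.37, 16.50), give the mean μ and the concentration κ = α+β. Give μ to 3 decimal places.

μ = 0.694, κ = 53.87

κ = α+β = 37.37+16.50 = 53.87; μ = α/κ = 37.37/53.87 = 0.694.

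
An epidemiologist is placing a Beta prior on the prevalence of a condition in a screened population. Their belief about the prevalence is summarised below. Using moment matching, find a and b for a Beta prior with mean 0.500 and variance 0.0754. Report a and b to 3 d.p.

a = 1.158, b = 1.158

Let s = a+b. The Beta variance is μ(1−μ)/(s+1).
So s+1 = μ(1−μ)/σ² = (0.500×0.500)/0.0754 = 0.250000/0.0754 = 3.3156, giving s = 2.3156.
Then a = μs = 0.500×2.3156 = 1.158 and b = (1−μ)s = 0.500×2.3156 = 1.158.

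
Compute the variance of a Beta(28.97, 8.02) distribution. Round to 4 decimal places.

0.0045

μ = 28.97/36.99 = 0.783185; Var = μ(1−μ)/(α+β+1) = 0.1698065/37.99 = 0.0045.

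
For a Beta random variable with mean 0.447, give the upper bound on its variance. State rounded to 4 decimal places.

0.2472

For fixed mean μ the Beta variance is μ(1−μ)/(α+β+1), increasing as α+β decreases.
Its least upper bound (not attained) is μ(1−μ) = 0.447·0.553 = 0.2472.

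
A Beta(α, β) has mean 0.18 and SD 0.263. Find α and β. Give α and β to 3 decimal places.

First σ² = 0.069169. Setting α = μn, β = (1−μ)n with n = α+β,
μ(1−μ)/(n+1) = 0.069169 ⇒ n+1 = 0.1476/0.069169 = 2.1339 ⇒ n = 1.1339.
Hence α = 0.18×1.1339 = 0.204, β = 0.82×1.1339 = 0.930.

α = 0.204, β = 0.930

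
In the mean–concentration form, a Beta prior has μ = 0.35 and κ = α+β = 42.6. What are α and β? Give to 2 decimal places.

α = 14.91, β = 27.69

Split κ in proportion μ : (1−μ): α = 0.35·42.6 = 14.91, β = 42.6 − 14.91 = 27.69.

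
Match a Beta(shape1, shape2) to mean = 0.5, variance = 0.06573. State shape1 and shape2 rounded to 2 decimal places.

By moment matching, shape1+shape2 = μ(1−μ)/σ² − 1 = (0.5·0.5)/0.06573 − 1 = 3.8034 − 1 = 2.8034.
Since shape1/(shape1+shape2) = μ, shape1 = 0.5·2.8034 = 1.40 and shape2 = 0.5·2.8034 = 1.40.

shape1 = 1.40, shape2 = 1.40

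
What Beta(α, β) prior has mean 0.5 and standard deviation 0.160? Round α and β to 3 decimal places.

First σ² = 0.025600. Setting α = μn, β = (1−μ)n with n = α+β,
μ(1−μ)/(n+1) = 0.025600 ⇒ n+1 = 0.25/0.025600 = 9.7656 ⇒ n = 8.7656.
Hence α = 0.5×8.7656 = 4.383, β = 0.5×8.7656 = 4.383.

α = 4.383, β = 4.383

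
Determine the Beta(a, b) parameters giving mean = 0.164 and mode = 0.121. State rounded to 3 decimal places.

a = 2.891, b = 14.737

Let s = a+b. Mean gives a = μs = 0.164s; mode gives (a−1)/(s−2) = 0.121.
Substituting: 0.164s − 1 = 0.121(s−2) = 0.121s − 0.242, so 0.043s = 0.758 and s = 17.6279.
Then a = 0.164×17.6279 = 2.891 and b = s−a = 14.737.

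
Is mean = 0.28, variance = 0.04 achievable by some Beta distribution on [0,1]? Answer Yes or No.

Yes

The Beta variance bound is σ² < μ(1−μ).
Here μ(1−μ) = 0.28×0.72 = 0.2016, and 0.04 < 0.2016.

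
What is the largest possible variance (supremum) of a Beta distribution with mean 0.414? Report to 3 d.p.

0.243

Var = μ(1−μ)/(α+β+1), which approaches μ(1−μ) as α+β → 0.
So the supremum is μ(1−μ) = 0.414×0.586 = 0.243.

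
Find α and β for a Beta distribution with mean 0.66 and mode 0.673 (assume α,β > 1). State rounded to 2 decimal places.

α = 17.57, β = 9.05

Let s = α+β. Mean gives α = μs = 0.66s; mode gives (α−1)/(s−2) = 0.673.
Substituting: 0.66s − 1 = 0.673(s−2) = 0.673s − 1.346, so -0.013s = -0.346 and s = 26.6154.
Then α = 0.66×26.6154 = 17.57 and β = s−α = 9.05.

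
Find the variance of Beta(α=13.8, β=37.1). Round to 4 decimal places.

0.0038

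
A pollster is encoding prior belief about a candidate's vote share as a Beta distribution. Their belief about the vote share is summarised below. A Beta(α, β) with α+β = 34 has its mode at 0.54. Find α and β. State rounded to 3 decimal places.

α = 18.280, β = 15.720

Since the density peak of Beta(α,β) is at (α−1)/(α+β−2),
α = 1 + 0.54(34−2) = 18.280 and β = 34 − 18.280 = 15.720.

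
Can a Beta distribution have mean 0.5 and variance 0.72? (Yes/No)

A Beta with mean μ has variance μ(1−μ)/(α+β+1) < μ(1−μ).
Here μ(1−μ) = 0.5×0.5 = 0.25, and 0.72 ≥ 0.25.

No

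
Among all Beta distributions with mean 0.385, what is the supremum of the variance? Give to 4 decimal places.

For fixed mean μ the Beta variance is μ(1−μ)/(α+β+1), increasing as α+β decreases.
Its least upper bound (not attained) is μ(1−μ) = 0.385·0.615 = 0.2368.

0.2368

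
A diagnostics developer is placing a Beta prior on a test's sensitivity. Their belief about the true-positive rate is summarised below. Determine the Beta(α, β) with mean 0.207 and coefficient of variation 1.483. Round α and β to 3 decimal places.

σ = CV·μ = 1.483×0.207 = 0.30698, so σ² = 0.094237.
s+1 = μ(1−μ)/σ² = 0.164151/0.094237 = 1.7419, so s = α+β = 0.7419.
α = μs = 0.154, β = (1−μ)s = 0.588.

α = 0.154, β = 0.588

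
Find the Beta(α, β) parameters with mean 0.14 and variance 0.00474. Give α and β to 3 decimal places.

Write ν = α+β; then α = μν and Var = μ(1−μ)/(ν+1).
ν = μ(1−μ)/Var − 1 = 0.1204/0.00474 − 1 = 24.4008.
α = 0.14·24.4008 = 3.416, β = 0.86·24.4008 = 20.985.

α = 3.416, β = 20.985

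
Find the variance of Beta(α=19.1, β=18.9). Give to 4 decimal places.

μ = 19.1/38.0 = 0.502632; Var = μ(1−μ)/(α+β+1) = 0.2499931/39.0 = 0.0064.

0.0064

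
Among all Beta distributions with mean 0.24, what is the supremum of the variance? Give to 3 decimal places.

Var = μ(1−μ)/(α+β+1), which approaches μ(1−μ) as α+β → 0.
So the supremum is μ(1−μ) = 0.24×0.76 = 0.182.

0.182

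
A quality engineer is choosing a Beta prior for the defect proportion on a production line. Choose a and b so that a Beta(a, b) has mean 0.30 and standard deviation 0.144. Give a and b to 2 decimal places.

Variance = 0.144² = 0.020736. The moment-matching identity a+b = μ(1−μ)/Var − 1 gives
a+b = 0.2100/0.020736 − 1 = 9.1273, so a = μ·9.1273 = 2.74 and b = (1−μ)·9.1273 = 6.39.

a = 2.74, b = 6.39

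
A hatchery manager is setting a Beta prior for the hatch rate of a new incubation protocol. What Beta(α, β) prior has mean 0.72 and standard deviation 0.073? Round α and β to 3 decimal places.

Variance = 0.073² = 0.005329. The moment-matching identity α+β = μ(1−μ)/Var − 1 gives
α+β = 0.2016/0.005329 − 1 = 36.8307, so α = μ·36.8307 = 26.518 and β = (1−μ)·36.8307 = 10.313.

α = 26.518, β = 10.313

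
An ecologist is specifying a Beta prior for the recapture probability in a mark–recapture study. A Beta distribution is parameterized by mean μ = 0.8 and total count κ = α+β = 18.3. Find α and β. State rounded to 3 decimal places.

α = 14.640, β = 3.660

Split κ in proportion μ : (1−μ): α = 0.8·18.3 = 14.640, β = 18.3 − 14.640 = 3.660.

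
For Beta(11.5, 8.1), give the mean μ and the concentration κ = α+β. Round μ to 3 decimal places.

μ = 0.587, κ = 19.6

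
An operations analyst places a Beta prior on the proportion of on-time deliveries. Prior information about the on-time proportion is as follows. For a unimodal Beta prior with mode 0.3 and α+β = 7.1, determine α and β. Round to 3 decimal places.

α = 2.530, β = 4.570

Mode = (α−1)/(κ−2) with κ = α+β, so α−1 = 0.3·5.1 = 1.530.
α = 2.530; β = κ − α = 4.570.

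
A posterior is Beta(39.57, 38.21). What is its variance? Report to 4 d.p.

0.0032

Var = αβ/[(α+β)²(α+β+1)] = (39.57×38.21)/(77.78²×78.78) = 1511.9697/476597.603352 = 0.0032.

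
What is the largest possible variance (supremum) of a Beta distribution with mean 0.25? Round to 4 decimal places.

0.1875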